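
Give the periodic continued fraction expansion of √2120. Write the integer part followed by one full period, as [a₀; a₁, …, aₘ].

[46; 23, 92]

a₀ = ⌊√2120⌋ = 46.
With m₀=0, d₀=1 and mₖ₊₁ = dₖaₖ − mₖ, dₖ₊₁ = (n − mₖ₊₁²)/dₖ, aₖ₊₁ = ⌊(a₀+mₖ₊₁)/dₖ₊₁⌋:
  k=1: m=46, d=4, a=23
  k=2: m=46, d=1, a=92
d=1 and a=2a₀=92 at k=2, so the next step gives (m, d) = (46, 4) again — its k=1 value — and the period has length 2.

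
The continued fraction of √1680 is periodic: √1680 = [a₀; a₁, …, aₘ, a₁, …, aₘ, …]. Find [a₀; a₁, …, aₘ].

[40; 1, 80]

a₀ = ⌊√1680⌋ = 40.
With m₀=0, d₀=1 and mₖ₊₁ = dₖaₖ − mₖ, dₖ₊₁ = (n − mₖ₊₁²)/dₖ, aₖ₊₁ = ⌊(a₀+mₖ₊₁)/dₖ₊₁⌋:
  k=1: m=40, d=80, a=1
  k=2: m=40, d=1, a=80
d=1 and a=2a₀=80 at k=2, so the next step gives (m, d) = (40, 80) again — its k=1 value — and the period has length 2.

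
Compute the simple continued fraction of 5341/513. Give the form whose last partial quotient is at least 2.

[10; 2, 2, 3, 7, 4]

5341 = 10*513 + 211
513 = 2*211 + 91
211 = 2*91 + 29
91 = 3*29 + 4
29 = 7*4 + 1
4 = 4*1 + 0  (stop)
So 5341/513 = [10; 2, 2, 3, 7, 4].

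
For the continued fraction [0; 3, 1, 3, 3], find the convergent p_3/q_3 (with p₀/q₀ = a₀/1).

Using pₖ = aₖpₖ₋₁ + pₖ₋₂, qₖ = aₖqₖ₋₁ + qₖ₋₂ (with p₋₁=1, p₋₂=0, q₋₁=0, q₋₂=1):
  k=0: a=0, p=0, q=1
  k=1: a=3, p=1, q=3
  k=2: a=1, p=1, q=4
  k=3: a=3, p=4, q=15

4/15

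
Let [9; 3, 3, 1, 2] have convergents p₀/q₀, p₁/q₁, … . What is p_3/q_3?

121/13

Using pₖ = aₖpₖ₋₁ + pₖ₋₂, qₖ = aₖqₖ₋₁ + qₖ₋₂ (with p₋₁=1, p₋₂=0, q₋₁=0, q₋₂=1):
  k=0: a=9, p=9, q=1
  k=1: a=3, p=28, q=3
  k=2: a=3, p=93, q=10
  k=3: a=1, p=121, q=13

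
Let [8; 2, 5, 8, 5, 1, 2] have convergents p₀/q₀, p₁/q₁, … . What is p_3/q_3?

Using pₖ = aₖpₖ₋₁ + pₖ₋₂, qₖ = aₖqₖ₋₁ + qₖ₋₂ (with p₋₁=1, p₋₂=0, q₋₁=0, q₋₂=1):
  k=0: a=8, p=8, q=1
  k=1: a=2, p=17, q=2
  k=2: a=5, p=93, q=11
  k=3: a=8, p=761, q=90

761/90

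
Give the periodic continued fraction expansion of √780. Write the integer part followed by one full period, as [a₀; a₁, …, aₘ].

a₀ = ⌊√780⌋ = 27.
With m₀=0, d₀=1 and mₖ₊₁ = dₖaₖ − mₖ, dₖ₊₁ = (n − mₖ₊₁²)/dₖ, aₖ₊₁ = ⌊(a₀+mₖ₊₁)/dₖ₊₁⌋:
  k=1: m=27, d=51, a=1
  k=2: m=24, d=4, a=12
  k=3: m=24, d=51, a=1
  k=4: m=27, d=1, a=54
d=1 and a=2a₀=54 at k=4, so the next step gives (m, d) = (27, 51) again — its k=1 value — and the period has length 4.

[27; 1, 12, 1, 54]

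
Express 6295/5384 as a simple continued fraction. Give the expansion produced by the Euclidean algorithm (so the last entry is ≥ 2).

[1; 5, 1, 10, 9, 9]

6295 = 1×5384 + 911
5384 = 5×911 + 829
911 = 1×829 + 82
829 = 10×82 + 9
82 = 9×9 + 1
9 = 9×1 + 0  (stop)
So 6295/5384 = [1; 5, 1, 10, 9, 9].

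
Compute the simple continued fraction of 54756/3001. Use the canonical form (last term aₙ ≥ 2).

[18; 4, 15, 16, 3]

54756 = 18*3001 + 738
3001 = 4*738 + 49
738 = 15*49 + 3
49 = 16*3 + 1
3 = 3*1 + 0  (stop)
So 54756/3001 = [18; 4, 15, 16, 3].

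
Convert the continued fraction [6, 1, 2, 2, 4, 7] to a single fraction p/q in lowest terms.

Using pₖ = aₖpₖ₋₁ + pₖ₋₂ and qₖ = aₖqₖ₋₁ + qₖ₋₂:
  k=0: a=6, p=6, q=1
  k=1: a=1, p=7, q=1
  k=2: a=2, p=20, q=3
  k=3: a=2, p=47, q=7
  k=4: a=4, p=208, q=31
  k=5: a=7, p=1503, q=224

1503/224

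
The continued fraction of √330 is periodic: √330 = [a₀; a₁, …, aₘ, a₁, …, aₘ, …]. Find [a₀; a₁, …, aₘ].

a₀ = ⌊√330⌋ = 18.
With m₀=0, d₀=1 and mₖ₊₁ = dₖaₖ − mₖ, dₖ₊₁ = (n − mₖ₊₁²)/dₖ, aₖ₊₁ = ⌊(a₀+mₖ₊₁)/dₖ₊₁⌋:
  k=1: m=18, d=6, a=6
  k=2: m=18, d=1, a=36
d=1 and a=2a₀=36 at k=2, so the next step gives (m, d) = (18, 6) again — its k=1 value — and the period has length 2.

[18; 6, 36]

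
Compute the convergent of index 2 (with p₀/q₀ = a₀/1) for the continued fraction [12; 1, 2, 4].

38/3

Using pₖ = aₖpₖ₋₁ + pₖ₋₂, qₖ = aₖqₖ₋₁ + qₖ₋₂ (with p₋₁=1, p₋₂=0, q₋₁=0, q₋₂=1):
  k=0: a=12, p=12, q=1
  k=1: a=1, p=13, q=1
  k=2: a=2, p=38, q=3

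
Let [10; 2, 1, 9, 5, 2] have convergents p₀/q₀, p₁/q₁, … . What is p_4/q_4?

1531/148

Using pₖ = aₖpₖ₋₁ + pₖ₋₂, qₖ = aₖqₖ₋₁ + qₖ₋₂ (with p₋₁=1, p₋₂=0, q₋₁=0, q₋₂=1):
  k=0: a=10, p=10, q=1
  k=1: a=2, p=21, q=2
  k=2: a=1, p=31, q=3
  k=3: a=9, p=300, q=29
  k=4: a=5, p=1531, q=148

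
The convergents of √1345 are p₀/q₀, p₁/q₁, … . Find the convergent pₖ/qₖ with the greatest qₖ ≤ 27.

110/3

√1345 = [36; 1, 2, 14, 2, 1, 72, …] (period length 6).
Convergents:
  p_0/q_0 = 36/1
  p_1/q_1 = 37/1
  p_2/q_2 = 110/3
  p_3/q_3 = 1577/43
q_2 = 3 ≤ 27 < 43 = q_3, so the answer is 110/3.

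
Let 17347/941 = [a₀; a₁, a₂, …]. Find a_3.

17347 = 18·941 + 409   →  a_0 = 18
941 = 2·409 + 123   →  a_1 = 2
409 = 3·123 + 40   →  a_2 = 3
123 = 3·40 + 3   →  a_3 = 3

3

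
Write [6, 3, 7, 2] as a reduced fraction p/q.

297/47

Using pₖ = aₖpₖ₋₁ + pₖ₋₂ and qₖ = aₖqₖ₋₁ + qₖ₋₂:
  k=0: a=6, p=6, q=1
  k=1: a=3, p=19, q=3
  k=2: a=7, p=139, q=22
  k=3: a=2, p=297, q=47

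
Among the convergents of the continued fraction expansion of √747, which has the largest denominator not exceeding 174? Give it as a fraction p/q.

4455/163

√747 = [27; 3, 54, …] (period length 2).
Convergents:
  p_0/q_0 = 27/1
  p_1/q_1 = 82/3
  p_2/q_2 = 4455/163
  p_3/q_3 = 13447/492
q_2 = 163 ≤ 174 < 492 = q_3, so the answer is 4455/163.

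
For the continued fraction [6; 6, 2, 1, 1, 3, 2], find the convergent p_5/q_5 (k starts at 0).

708/115

Using pₖ = aₖpₖ₋₁ + pₖ₋₂, qₖ = aₖqₖ₋₁ + qₖ₋₂ (with p₋₁=1, p₋₂=0, q₋₁=0, q₋₂=1):
  k=0: a=6, p=6, q=1
  k=1: a=6, p=37, q=6
  k=2: a=2, p=80, q=13
  k=3: a=1, p=117, q=19
  k=4: a=1, p=197, q=32
  k=5: a=3, p=708, q=115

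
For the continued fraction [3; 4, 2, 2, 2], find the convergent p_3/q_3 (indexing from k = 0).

Using pₖ = aₖpₖ₋₁ + pₖ₋₂, qₖ = aₖqₖ₋₁ + qₖ₋₂ (with p₋₁=1, p₋₂=0, q₋₁=0, q₋₂=1):
  k=0: a=3, p=3, q=1
  k=1: a=4, p=13, q=4
  k=2: a=2, p=29, q=9
  k=3: a=2, p=71, q=22

71/22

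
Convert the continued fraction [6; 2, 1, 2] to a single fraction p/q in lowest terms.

51/8

Fold from the inside: start with 2/1.
  1 + 1/2 = 3/2
  2 + 2/3 = 8/3
  6 + 3/8 = 51/8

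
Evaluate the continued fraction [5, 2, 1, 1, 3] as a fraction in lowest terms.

Fold from the inside: start with 3/1.
  1 + 1/3 = 4/3
  1 + 3/4 = 7/4
  2 + 4/7 = 18/7
  5 + 7/18 = 97/18

97/18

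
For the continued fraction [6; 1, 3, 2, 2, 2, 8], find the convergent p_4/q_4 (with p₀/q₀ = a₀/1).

Using pₖ = aₖpₖ₋₁ + pₖ₋₂, qₖ = aₖqₖ₋₁ + qₖ₋₂ (with p₋₁=1, p₋₂=0, q₋₁=0, q₋₂=1):
  k=0: a=6, p=6, q=1
  k=1: a=1, p=7, q=1
  k=2: a=3, p=27, q=4
  k=3: a=2, p=61, q=9
  k=4: a=2, p=149, q=22

149/22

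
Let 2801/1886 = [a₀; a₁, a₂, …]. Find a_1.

2

2801 = 1·1886 + 915   →  a_0 = 1
1886 = 2·915 + 56   →  a_1 = 2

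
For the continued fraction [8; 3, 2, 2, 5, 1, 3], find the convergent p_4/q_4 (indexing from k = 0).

763/92

Using pₖ = aₖpₖ₋₁ + pₖ₋₂, qₖ = aₖqₖ₋₁ + qₖ₋₂ (with p₋₁=1, p₋₂=0, q₋₁=0, q₋₂=1):
  k=0: a=8, p=8, q=1
  k=1: a=3, p=25, q=3
  k=2: a=2, p=58, q=7
  k=3: a=2, p=141, q=17
  k=4: a=5, p=763, q=92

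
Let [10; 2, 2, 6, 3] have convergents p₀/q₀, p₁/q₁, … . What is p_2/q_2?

Using pₖ = aₖpₖ₋₁ + pₖ₋₂, qₖ = aₖqₖ₋₁ + qₖ₋₂ (with p₋₁=1, p₋₂=0, q₋₁=0, q₋₂=1):
  k=0: a=10, p=10, q=1
  k=1: a=2, p=21, q=2
  k=2: a=2, p=52, q=5

52/5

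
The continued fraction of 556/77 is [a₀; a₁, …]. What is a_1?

556 = 7·77 + 17   →  a_0 = 7
77 = 4·17 + 9   →  a_1 = 4

4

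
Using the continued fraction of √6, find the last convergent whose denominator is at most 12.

√6 = [2; 2, 4, …] (period length 2).
Convergents:
  p_0/q_0 = 2/1
  p_1/q_1 = 5/2
  p_2/q_2 = 22/9
  p_3/q_3 = 49/20
q_2 = 9 ≤ 12 < 20 = q_3, so the answer is 22/9.

22/9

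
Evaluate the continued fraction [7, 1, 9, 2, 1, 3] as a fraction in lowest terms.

901/114

Using pₖ = aₖpₖ₋₁ + pₖ₋₂ and qₖ = aₖqₖ₋₁ + qₖ₋₂:
  k=0: a=7, p=7, q=1
  k=1: a=1, p=8, q=1
  k=2: a=9, p=79, q=10
  k=3: a=2, p=166, q=21
  k=4: a=1, p=245, q=31
  k=5: a=3, p=901, q=114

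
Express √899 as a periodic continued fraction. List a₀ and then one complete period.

[29; 1, 58]

a₀ = ⌊√899⌋ = 29.
With m₀=0, d₀=1 and mₖ₊₁ = dₖaₖ − mₖ, dₖ₊₁ = (n − mₖ₊₁²)/dₖ, aₖ₊₁ = ⌊(a₀+mₖ₊₁)/dₖ₊₁⌋:
  k=1: m=29, d=58, a=1
  k=2: m=29, d=1, a=58
d=1 and a=2a₀=58 at k=2, so the next step gives (m, d) = (29, 58) again — its k=1 value — and the period has length 2.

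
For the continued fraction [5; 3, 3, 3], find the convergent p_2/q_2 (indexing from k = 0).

53/10

Using pₖ = aₖpₖ₋₁ + pₖ₋₂, qₖ = aₖqₖ₋₁ + qₖ₋₂ (with p₋₁=1, p₋₂=0, q₋₁=0, q₋₂=1):
  k=0: a=5, p=5, q=1
  k=1: a=3, p=16, q=3
  k=2: a=3, p=53, q=10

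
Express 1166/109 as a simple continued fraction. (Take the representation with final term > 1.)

[10; 1, 2, 3, 3, 3]

1166 = 10*109 + 76
109 = 1*76 + 33
76 = 2*33 + 10
33 = 3*10 + 3
10 = 3*3 + 1
3 = 3*1 + 0  (stop)
So 1166/109 = [10; 1, 2, 3, 3, 3].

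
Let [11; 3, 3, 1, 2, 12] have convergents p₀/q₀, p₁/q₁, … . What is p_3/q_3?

Using pₖ = aₖpₖ₋₁ + pₖ₋₂, qₖ = aₖqₖ₋₁ + qₖ₋₂ (with p₋₁=1, p₋₂=0, q₋₁=0, q₋₂=1):
  k=0: a=11, p=11, q=1
  k=1: a=3, p=34, q=3
  k=2: a=3, p=113, q=10
  k=3: a=1, p=147, q=13

147/13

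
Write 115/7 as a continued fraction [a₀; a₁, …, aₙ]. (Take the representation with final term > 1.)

115 = 16*7 + 3
7 = 2*3 + 1
3 = 3*1 + 0  (stop)
So 115/7 = [16; 2, 3].

[16; 2, 3]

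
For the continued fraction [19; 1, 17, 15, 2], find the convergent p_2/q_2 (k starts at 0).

Using pₖ = aₖpₖ₋₁ + pₖ₋₂, qₖ = aₖqₖ₋₁ + qₖ₋₂ (with p₋₁=1, p₋₂=0, q₋₁=0, q₋₂=1):
  k=0: a=19, p=19, q=1
  k=1: a=1, p=20, q=1
  k=2: a=17, p=359, q=18

359/18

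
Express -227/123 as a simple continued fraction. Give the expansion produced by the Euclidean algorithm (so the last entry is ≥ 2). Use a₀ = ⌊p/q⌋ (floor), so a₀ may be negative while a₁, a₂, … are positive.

-227 = -2×123 + 19
123 = 6×19 + 9
19 = 2×9 + 1
9 = 9×1 + 0  (stop)
So -227/123 = [-2; 6, 2, 9].

[-2; 6, 2, 9]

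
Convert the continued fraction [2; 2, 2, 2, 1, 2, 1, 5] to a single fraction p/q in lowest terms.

871/361

Using pₖ = aₖpₖ₋₁ + pₖ₋₂ and qₖ = aₖqₖ₋₁ + qₖ₋₂:
  k=0: a=2, p=2, q=1
  k=1: a=2, p=5, q=2
  k=2: a=2, p=12, q=5
  k=3: a=2, p=29, q=12
  k=4: a=1, p=41, q=17
  k=5: a=2, p=111, q=46
  k=6: a=1, p=152, q=63
  k=7: a=5, p=871, q=361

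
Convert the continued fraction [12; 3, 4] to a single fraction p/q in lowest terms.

Fold from the inside: start with 4/1.
  3 + 1/4 = 13/4
  12 + 4/13 = 160/13

160/13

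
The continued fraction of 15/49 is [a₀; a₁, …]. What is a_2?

15 = 0·49 + 15   →  a_0 = 0
49 = 3·15 + 4   →  a_1 = 3
15 = 3·4 + 3   →  a_2 = 3

3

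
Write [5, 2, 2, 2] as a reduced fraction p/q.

65/12

Fold from the inside: start with 2/1.
  2 + 1/2 = 5/2
  2 + 2/5 = 12/5
  5 + 5/12 = 65/12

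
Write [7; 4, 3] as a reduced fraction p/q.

Fold from the inside: start with 3/1.
  4 + 1/3 = 13/3
  7 + 3/13 = 94/13

94/13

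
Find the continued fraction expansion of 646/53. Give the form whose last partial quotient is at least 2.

[12; 5, 3, 3]

646 = 12×53 + 10
53 = 5×10 + 3
10 = 3×3 + 1
3 = 3×1 + 0  (stop)
So 646/53 = [12; 5, 3, 3].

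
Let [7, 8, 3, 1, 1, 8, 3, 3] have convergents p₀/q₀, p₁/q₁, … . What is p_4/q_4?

413/58

Using pₖ = aₖpₖ₋₁ + pₖ₋₂, qₖ = aₖqₖ₋₁ + qₖ₋₂ (with p₋₁=1, p₋₂=0, q₋₁=0, q₋₂=1):
  k=0: a=7, p=7, q=1
  k=1: a=8, p=57, q=8
  k=2: a=3, p=178, q=25
  k=3: a=1, p=235, q=33
  k=4: a=1, p=413, q=58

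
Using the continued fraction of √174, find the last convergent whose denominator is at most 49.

277/21

√174 = [13; 5, 4, 5, 26, …] (period length 4).
Convergents:
  p_0/q_0 = 13/1
  p_1/q_1 = 66/5
  p_2/q_2 = 277/21
  p_3/q_3 = 1451/110
q_2 = 21 ≤ 49 < 110 = q_3, so the answer is 277/21.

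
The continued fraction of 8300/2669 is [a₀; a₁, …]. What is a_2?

9

8300 = 3·2669 + 293   →  a_0 = 3
2669 = 9·293 + 32   →  a_1 = 9
293 = 9·32 + 5   →  a_2 = 9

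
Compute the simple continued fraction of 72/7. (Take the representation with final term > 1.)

[10; 3, 2]

72 = 10·7 + 2
7 = 3·2 + 1
2 = 2·1 + 0  (stop)
So 72/7 = [10; 3, 2].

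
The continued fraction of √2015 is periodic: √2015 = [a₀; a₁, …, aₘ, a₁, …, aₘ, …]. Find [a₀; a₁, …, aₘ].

a₀ = ⌊√2015⌋ = 44.
With m₀=0, d₀=1 and mₖ₊₁ = dₖaₖ − mₖ, dₖ₊₁ = (n − mₖ₊₁²)/dₖ, aₖ₊₁ = ⌊(a₀+mₖ₊₁)/dₖ₊₁⌋:
  k=1: m=44, d=79, a=1
  k=2: m=35, d=10, a=7
  k=3: m=35, d=79, a=1
  k=4: m=44, d=1, a=88
d=1 and a=2a₀=88 at k=4, so the next step gives (m, d) = (44, 79) again — its k=1 value — and the period has length 4.

[44; 1, 7, 1, 88]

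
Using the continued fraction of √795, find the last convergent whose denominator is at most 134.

1297/46

√795 = [28; 5, 9, 5, 56, …] (period length 4).
Convergents:
  p_0/q_0 = 28/1
  p_1/q_1 = 141/5
  p_2/q_2 = 1297/46
  p_3/q_3 = 6626/235
q_2 = 46 ≤ 134 < 235 = q_3, so the answer is 1297/46.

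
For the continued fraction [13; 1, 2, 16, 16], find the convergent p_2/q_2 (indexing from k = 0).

Using pₖ = aₖpₖ₋₁ + pₖ₋₂, qₖ = aₖqₖ₋₁ + qₖ₋₂ (with p₋₁=1, p₋₂=0, q₋₁=0, q₋₂=1):
  k=0: a=13, p=13, q=1
  k=1: a=1, p=14, q=1
  k=2: a=2, p=41, q=3

41/3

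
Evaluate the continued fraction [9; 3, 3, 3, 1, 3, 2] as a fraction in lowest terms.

Fold from the inside: start with 2/1.
  3 + 1/2 = 7/2
  1 + 2/7 = 9/7
  3 + 7/9 = 34/9
  3 + 9/34 = 111/34
  3 + 34/111 = 367/111
  9 + 111/367 = 3414/367

3414/367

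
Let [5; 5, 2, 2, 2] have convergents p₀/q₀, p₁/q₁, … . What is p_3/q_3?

Using pₖ = aₖpₖ₋₁ + pₖ₋₂, qₖ = aₖqₖ₋₁ + qₖ₋₂ (with p₋₁=1, p₋₂=0, q₋₁=0, q₋₂=1):
  k=0: a=5, p=5, q=1
  k=1: a=5, p=26, q=5
  k=2: a=2, p=57, q=11
  k=3: a=2, p=140, q=27

140/27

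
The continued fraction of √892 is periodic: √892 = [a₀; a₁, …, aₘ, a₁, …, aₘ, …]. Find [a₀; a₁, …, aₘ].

a₀ = ⌊√892⌋ = 29.

[29; 1, 6, 2, 14, 2, 6, 1, 58]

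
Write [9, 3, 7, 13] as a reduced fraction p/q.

2693/289

Using pₖ = aₖpₖ₋₁ + pₖ₋₂ and qₖ = aₖqₖ₋₁ + qₖ₋₂:
  k=0: a=9, p=9, q=1
  k=1: a=3, p=28, q=3
  k=2: a=7, p=205, q=22
  k=3: a=13, p=2693, q=289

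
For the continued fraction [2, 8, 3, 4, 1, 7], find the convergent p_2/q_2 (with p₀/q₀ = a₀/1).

53/25

Using pₖ = aₖpₖ₋₁ + pₖ₋₂, qₖ = aₖqₖ₋₁ + qₖ₋₂ (with p₋₁=1, p₋₂=0, q₋₁=0, q₋₂=1):
  k=0: a=2, p=2, q=1
  k=1: a=8, p=17, q=8
  k=2: a=3, p=53, q=25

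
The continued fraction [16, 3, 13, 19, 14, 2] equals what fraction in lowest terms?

362530/22207

Fold from the inside: start with 2/1.
  14 + 1/2 = 29/2
  19 + 2/29 = 553/29
  13 + 29/553 = 7218/553
  3 + 553/7218 = 22207/7218
  16 + 7218/22207 = 362530/22207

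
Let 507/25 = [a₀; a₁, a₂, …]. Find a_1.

507 = 20·25 + 7   →  a_0 = 20
25 = 3·7 + 4   →  a_1 = 3

3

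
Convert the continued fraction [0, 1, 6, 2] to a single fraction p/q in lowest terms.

13/15

Using pₖ = aₖpₖ₋₁ + pₖ₋₂ and qₖ = aₖqₖ₋₁ + qₖ₋₂:
  k=0: a=0, p=0, q=1
  k=1: a=1, p=1, q=1
  k=2: a=6, p=6, q=7
  k=3: a=2, p=13, q=15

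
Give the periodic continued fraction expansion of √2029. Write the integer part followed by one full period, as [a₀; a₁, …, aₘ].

[45; 22, 1, 1, 22, 90]

a₀ = ⌊√2029⌋ = 45.
With m₀=0, d₀=1 and mₖ₊₁ = dₖaₖ − mₖ, dₖ₊₁ = (n − mₖ₊₁²)/dₖ, aₖ₊₁ = ⌊(a₀+mₖ₊₁)/dₖ₊₁⌋:
  k=1: m=45, d=4, a=22
  k=2: m=43, d=45, a=1
  k=3: m=2, d=45, a=1
  k=4: m=43, d=4, a=22
  k=5: m=45, d=1, a=90
d=1 and a=2a₀=90 at k=5, so the next step gives (m, d) = (45, 4) again — its k=1 value — and the period has length 5.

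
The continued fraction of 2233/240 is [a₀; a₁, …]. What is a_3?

2233 = 9·240 + 73   →  a_0 = 9
240 = 3·73 + 21   →  a_1 = 3
73 = 3·21 + 10   →  a_2 = 3
21 = 2·10 + 1   →  a_3 = 2

2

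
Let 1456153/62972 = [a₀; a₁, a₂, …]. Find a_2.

1456153 = 23·62972 + 7797   →  a_0 = 23
62972 = 8·7797 + 596   →  a_1 = 8
7797 = 13·596 + 49   →  a_2 = 13

13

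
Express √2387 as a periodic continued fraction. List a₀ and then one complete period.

a₀ = ⌊√2387⌋ = 48.
With m₀=0, d₀=1 and mₖ₊₁ = dₖaₖ − mₖ, dₖ₊₁ = (n − mₖ₊₁²)/dₖ, aₖ₊₁ = ⌊(a₀+mₖ₊₁)/dₖ₊₁⌋:
  k=1: m=48, d=83, a=1
  k=2: m=35, d=14, a=5
  k=3: m=35, d=83, a=1
  k=4: m=48, d=1, a=96
d=1 and a=2a₀=96 at k=4, so the next step gives (m, d) = (48, 83) again — its k=1 value — and the period has length 4.

[48; 1, 5, 1, 96]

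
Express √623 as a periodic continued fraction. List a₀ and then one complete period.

[24; 1, 23, 1, 48]

a₀ = ⌊√623⌋ = 24.
With m₀=0, d₀=1 and mₖ₊₁ = dₖaₖ − mₖ, dₖ₊₁ = (n − mₖ₊₁²)/dₖ, aₖ₊₁ = ⌊(a₀+mₖ₊₁)/dₖ₊₁⌋:
  k=1: m=24, d=47, a=1
  k=2: m=23, d=2, a=23
  k=3: m=23, d=47, a=1
  k=4: m=24, d=1, a=48
d=1 and a=2a₀=48 at k=4, so the next step gives (m, d) = (24, 47) again — its k=1 value — and the period has length 4.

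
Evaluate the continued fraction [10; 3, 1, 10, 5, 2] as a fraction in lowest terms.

4933/481

Using pₖ = aₖpₖ₋₁ + pₖ₋₂ and qₖ = aₖqₖ₋₁ + qₖ₋₂:
  k=0: a=10, p=10, q=1
  k=1: a=3, p=31, q=3
  k=2: a=1, p=41, q=4
  k=3: a=10, p=441, q=43
  k=4: a=5, p=2246, q=219
  k=5: a=2, p=4933, q=481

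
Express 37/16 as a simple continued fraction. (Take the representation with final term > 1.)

37 = 2·16 + 5
16 = 3·5 + 1
5 = 5·1 + 0  (stop)
So 37/16 = [2; 3, 5].

[2; 3, 5]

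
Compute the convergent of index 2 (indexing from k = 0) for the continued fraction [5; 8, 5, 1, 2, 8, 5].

210/41

Using pₖ = aₖpₖ₋₁ + pₖ₋₂, qₖ = aₖqₖ₋₁ + qₖ₋₂ (with p₋₁=1, p₋₂=0, q₋₁=0, q₋₂=1):
  k=0: a=5, p=5, q=1
  k=1: a=8, p=41, q=8
  k=2: a=5, p=210, q=41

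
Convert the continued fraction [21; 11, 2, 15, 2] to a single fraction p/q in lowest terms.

Using pₖ = aₖpₖ₋₁ + pₖ₋₂ and qₖ = aₖqₖ₋₁ + qₖ₋₂:
  k=0: a=21, p=21, q=1
  k=1: a=11, p=232, q=11
  k=2: a=2, p=485, q=23
  k=3: a=15, p=7507, q=356
  k=4: a=2, p=15499, q=735

15499/735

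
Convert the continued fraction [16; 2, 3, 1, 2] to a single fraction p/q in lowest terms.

Fold from the inside: start with 2/1.
  1 + 1/2 = 3/2
  3 + 2/3 = 11/3
  2 + 3/11 = 25/11
  16 + 11/25 = 411/25

411/25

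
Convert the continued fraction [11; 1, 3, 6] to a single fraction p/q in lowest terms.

294/25

Fold from the inside: start with 6/1.
  3 + 1/6 = 19/6
  1 + 6/19 = 25/19
  11 + 19/25 = 294/25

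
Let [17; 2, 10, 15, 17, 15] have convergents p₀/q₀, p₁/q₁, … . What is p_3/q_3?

5540/317

Using pₖ = aₖpₖ₋₁ + pₖ₋₂, qₖ = aₖqₖ₋₁ + qₖ₋₂ (with p₋₁=1, p₋₂=0, q₋₁=0, q₋₂=1):
  k=0: a=17, p=17, q=1
  k=1: a=2, p=35, q=2
  k=2: a=10, p=367, q=21
  k=3: a=15, p=5540, q=317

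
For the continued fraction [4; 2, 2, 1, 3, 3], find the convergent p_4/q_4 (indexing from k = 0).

Using pₖ = aₖpₖ₋₁ + pₖ₋₂, qₖ = aₖqₖ₋₁ + qₖ₋₂ (with p₋₁=1, p₋₂=0, q₋₁=0, q₋₂=1):
  k=0: a=4, p=4, q=1
  k=1: a=2, p=9, q=2
  k=2: a=2, p=22, q=5
  k=3: a=1, p=31, q=7
  k=4: a=3, p=115, q=26

115/26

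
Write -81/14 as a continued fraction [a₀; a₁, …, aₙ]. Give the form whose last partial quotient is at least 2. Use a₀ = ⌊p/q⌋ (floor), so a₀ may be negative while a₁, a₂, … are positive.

[-6; 4, 1, 2]

-81 = -6*14 + 3
14 = 4*3 + 2
3 = 1*2 + 1
2 = 2*1 + 0  (stop)
So -81/14 = [-6; 4, 1, 2].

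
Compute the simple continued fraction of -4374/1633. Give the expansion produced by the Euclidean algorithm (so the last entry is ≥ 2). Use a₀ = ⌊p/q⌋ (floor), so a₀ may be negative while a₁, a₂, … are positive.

[-3; 3, 9, 19, 3]

-4374 = -3×1633 + 525
1633 = 3×525 + 58
525 = 9×58 + 3
58 = 19×3 + 1
3 = 3×1 + 0  (stop)
So -4374/1633 = [-3; 3, 9, 19, 3].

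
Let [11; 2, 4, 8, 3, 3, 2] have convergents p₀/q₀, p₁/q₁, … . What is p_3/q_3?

847/74

Using pₖ = aₖpₖ₋₁ + pₖ₋₂, qₖ = aₖqₖ₋₁ + qₖ₋₂ (with p₋₁=1, p₋₂=0, q₋₁=0, q₋₂=1):
  k=0: a=11, p=11, q=1
  k=1: a=2, p=23, q=2
  k=2: a=4, p=103, q=9
  k=3: a=8, p=847, q=74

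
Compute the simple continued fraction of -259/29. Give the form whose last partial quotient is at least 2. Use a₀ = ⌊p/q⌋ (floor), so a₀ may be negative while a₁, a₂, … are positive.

[-9; 14, 2]

-259 = -9×29 + 2
29 = 14×2 + 1
2 = 2×1 + 0  (stop)
So -259/29 = [-9; 14, 2].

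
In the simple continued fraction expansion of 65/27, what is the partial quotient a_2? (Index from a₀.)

65 = 2·27 + 11   →  a_0 = 2
27 = 2·11 + 5   →  a_1 = 2
11 = 2·5 + 1   →  a_2 = 2

2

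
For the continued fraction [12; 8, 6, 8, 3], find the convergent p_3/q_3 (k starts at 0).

4849/400

Using pₖ = aₖpₖ₋₁ + pₖ₋₂, qₖ = aₖqₖ₋₁ + qₖ₋₂ (with p₋₁=1, p₋₂=0, q₋₁=0, q₋₂=1):
  k=0: a=12, p=12, q=1
  k=1: a=8, p=97, q=8
  k=2: a=6, p=594, q=49
  k=3: a=8, p=4849, q=400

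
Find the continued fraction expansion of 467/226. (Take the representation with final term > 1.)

467 = 2×226 + 15
226 = 15×15 + 1
15 = 15×1 + 0  (stop)
So 467/226 = [2; 15, 15].

[2; 15, 15]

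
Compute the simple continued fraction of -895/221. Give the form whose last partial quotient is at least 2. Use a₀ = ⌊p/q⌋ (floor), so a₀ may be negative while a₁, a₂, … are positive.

-895 = -5×221 + 210
221 = 1×210 + 11
210 = 19×11 + 1
11 = 11×1 + 0  (stop)
So -895/221 = [-5; 1, 19, 11].

[-5; 1, 19, 11]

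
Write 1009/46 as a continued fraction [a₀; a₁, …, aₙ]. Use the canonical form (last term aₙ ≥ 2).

1009 = 21·46 + 43
46 = 1·43 + 3
43 = 14·3 + 1
3 = 3·1 + 0  (stop)
So 1009/46 = [21; 1, 14, 3].

[21; 1, 14, 3]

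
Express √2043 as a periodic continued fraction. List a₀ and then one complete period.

[45; 5, 90]

a₀ = ⌊√2043⌋ = 45.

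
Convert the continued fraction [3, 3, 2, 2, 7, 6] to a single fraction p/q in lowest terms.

2546/773

Using pₖ = aₖpₖ₋₁ + pₖ₋₂ and qₖ = aₖqₖ₋₁ + qₖ₋₂:
  k=0: a=3, p=3, q=1
  k=1: a=3, p=10, q=3
  k=2: a=2, p=23, q=7
  k=3: a=2, p=56, q=17
  k=4: a=7, p=415, q=126
  k=5: a=6, p=2546, q=773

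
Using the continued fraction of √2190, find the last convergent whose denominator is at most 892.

√2190 = [46; 1, 3, 1, 14, 1, 3, 1, 92, …] (period length 8).
Convergents:
  p_0/q_0 = 46/1
  p_1/q_1 = 47/1
  p_2/q_2 = 187/4
  p_3/q_3 = 234/5
  p_4/q_4 = 3463/74
  p_5/q_5 = 3697/79
  p_6/q_6 = 14554/311
  p_7/q_7 = 18251/390
  p_8/q_8 = 1693646/36191
q_7 = 390 ≤ 892 < 36191 = q_8, so the answer is 18251/390.

18251/390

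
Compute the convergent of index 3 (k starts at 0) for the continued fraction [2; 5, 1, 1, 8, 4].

Using pₖ = aₖpₖ₋₁ + pₖ₋₂, qₖ = aₖqₖ₋₁ + qₖ₋₂ (with p₋₁=1, p₋₂=0, q₋₁=0, q₋₂=1):
  k=0: a=2, p=2, q=1
  k=1: a=5, p=11, q=5
  k=2: a=1, p=13, q=6
  k=3: a=1, p=24, q=11

24/11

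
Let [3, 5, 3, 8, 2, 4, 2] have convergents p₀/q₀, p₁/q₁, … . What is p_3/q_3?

Using pₖ = aₖpₖ₋₁ + pₖ₋₂, qₖ = aₖqₖ₋₁ + qₖ₋₂ (with p₋₁=1, p₋₂=0, q₋₁=0, q₋₂=1):
  k=0: a=3, p=3, q=1
  k=1: a=5, p=16, q=5
  k=2: a=3, p=51, q=16
  k=3: a=8, p=424, q=133

424/133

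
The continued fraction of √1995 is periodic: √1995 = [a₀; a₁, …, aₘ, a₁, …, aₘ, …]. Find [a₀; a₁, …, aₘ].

a₀ = ⌊√1995⌋ = 44.
With m₀=0, d₀=1 and mₖ₊₁ = dₖaₖ − mₖ, dₖ₊₁ = (n − mₖ₊₁²)/dₖ, aₖ₊₁ = ⌊(a₀+mₖ₊₁)/dₖ₊₁⌋:
  k=1: m=44, d=59, a=1
  k=2: m=15, d=30, a=1
  k=3: m=15, d=59, a=1
  k=4: m=44, d=1, a=88
d=1 and a=2a₀=88 at k=4, so the next step gives (m, d) = (44, 59) again — its k=1 value — and the period has length 4.

[44; 1, 1, 1, 88]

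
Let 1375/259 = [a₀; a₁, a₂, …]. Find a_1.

3

1375 = 5·259 + 80   →  a_0 = 5
259 = 3·80 + 19   →  a_1 = 3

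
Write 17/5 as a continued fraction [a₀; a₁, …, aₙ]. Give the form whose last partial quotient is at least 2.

[3; 2, 2]

17 = 3×5 + 2
5 = 2×2 + 1
2 = 2×1 + 0  (stop)
So 17/5 = [3; 2, 2].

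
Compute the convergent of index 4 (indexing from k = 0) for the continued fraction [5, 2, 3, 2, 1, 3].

Using pₖ = aₖpₖ₋₁ + pₖ₋₂, qₖ = aₖqₖ₋₁ + qₖ₋₂ (with p₋₁=1, p₋₂=0, q₋₁=0, q₋₂=1):
  k=0: a=5, p=5, q=1
  k=1: a=2, p=11, q=2
  k=2: a=3, p=38, q=7
  k=3: a=2, p=87, q=16
  k=4: a=1, p=125, q=23

125/23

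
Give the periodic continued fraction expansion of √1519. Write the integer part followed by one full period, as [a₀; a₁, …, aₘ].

a₀ = ⌊√1519⌋ = 38.
With m₀=0, d₀=1 and mₖ₊₁ = dₖaₖ − mₖ, dₖ₊₁ = (n − mₖ₊₁²)/dₖ, aₖ₊₁ = ⌊(a₀+mₖ₊₁)/dₖ₊₁⌋:
  k=1: m=38, d=75, a=1
  k=2: m=37, d=2, a=37
  k=3: m=37, d=75, a=1
  k=4: m=38, d=1, a=76
d=1 and a=2a₀=76 at k=4, so the next step gives (m, d) = (38, 75) again — its k=1 value — and the period has length 4.

[38; 1, 37, 1, 76]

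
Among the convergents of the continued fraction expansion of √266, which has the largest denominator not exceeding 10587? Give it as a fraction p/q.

√266 = [16; 3, 4, 3, 32, …] (period length 4).
Convergents:
  p_0/q_0 = 16/1
  p_1/q_1 = 49/3
  p_2/q_2 = 212/13
  p_3/q_3 = 685/42
  p_4/q_4 = 22132/1357
  p_5/q_5 = 67081/4113
  p_6/q_6 = 290456/17809
q_5 = 4113 ≤ 10587 < 17809 = q_6, so the answer is 67081/4113.

67081/4113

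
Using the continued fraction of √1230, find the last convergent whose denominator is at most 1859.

√1230 = [35; 14, 70, …] (period length 2).
Convergents:
  p_0/q_0 = 35/1
  p_1/q_1 = 491/14
  p_2/q_2 = 34405/981
  p_3/q_3 = 482161/13748
q_2 = 981 ≤ 1859 < 13748 = q_3, so the answer is 34405/981.

34405/981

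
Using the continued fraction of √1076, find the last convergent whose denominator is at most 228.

2657/81

√1076 = [32; 1, 4, 16, 4, 1, 64, …] (period length 6).
Convergents:
  p_0/q_0 = 32/1
  p_1/q_1 = 33/1
  p_2/q_2 = 164/5
  p_3/q_3 = 2657/81
  p_4/q_4 = 10792/329
q_3 = 81 ≤ 228 < 329 = q_4, so the answer is 2657/81.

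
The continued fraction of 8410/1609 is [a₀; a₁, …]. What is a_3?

8410 = 5·1609 + 365   →  a_0 = 5
1609 = 4·365 + 149   →  a_1 = 4
365 = 2·149 + 67   →  a_2 = 2
149 = 2·67 + 15   →  a_3 = 2

2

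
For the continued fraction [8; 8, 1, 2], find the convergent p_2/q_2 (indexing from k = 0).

73/9

Using pₖ = aₖpₖ₋₁ + pₖ₋₂, qₖ = aₖqₖ₋₁ + qₖ₋₂ (with p₋₁=1, p₋₂=0, q₋₁=0, q₋₂=1):
  k=0: a=8, p=8, q=1
  k=1: a=8, p=65, q=8
  k=2: a=1, p=73, q=9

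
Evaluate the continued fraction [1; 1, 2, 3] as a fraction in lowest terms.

17/10

Fold from the inside: start with 3/1.
  2 + 1/3 = 7/3
  1 + 3/7 = 10/7
  1 + 7/10 = 17/10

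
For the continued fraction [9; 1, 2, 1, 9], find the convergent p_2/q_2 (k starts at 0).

Using pₖ = aₖpₖ₋₁ + pₖ₋₂, qₖ = aₖqₖ₋₁ + qₖ₋₂ (with p₋₁=1, p₋₂=0, q₋₁=0, q₋₂=1):
  k=0: a=9, p=9, q=1
  k=1: a=1, p=10, q=1
  k=2: a=2, p=29, q=3

29/3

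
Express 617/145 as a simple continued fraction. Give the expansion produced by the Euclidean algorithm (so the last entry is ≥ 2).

[4; 3, 1, 11, 3]

617 = 4·145 + 37
145 = 3·37 + 34
37 = 1·34 + 3
34 = 11·3 + 1
3 = 3·1 + 0  (stop)
So 617/145 = [4; 3, 1, 11, 3].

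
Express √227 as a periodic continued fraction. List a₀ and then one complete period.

[15; 15, 30]

a₀ = ⌊√227⌋ = 15.
With m₀=0, d₀=1 and mₖ₊₁ = dₖaₖ − mₖ, dₖ₊₁ = (n − mₖ₊₁²)/dₖ, aₖ₊₁ = ⌊(a₀+mₖ₊₁)/dₖ₊₁⌋:
  k=1: m=15, d=2, a=15
  k=2: m=15, d=1, a=30
d=1 and a=2a₀=30 at k=2, so the next step gives (m, d) = (15, 2) again — its k=1 value — and the period has length 2.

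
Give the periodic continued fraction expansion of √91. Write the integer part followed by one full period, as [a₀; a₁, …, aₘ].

[9; 1, 1, 5, 1, 5, 1, 1, 18]

a₀ = ⌊√91⌋ = 9.
With m₀=0, d₀=1 and mₖ₊₁ = dₖaₖ − mₖ, dₖ₊₁ = (n − mₖ₊₁²)/dₖ, aₖ₊₁ = ⌊(a₀+mₖ₊₁)/dₖ₊₁⌋:
  k=1: m=9, d=10, a=1
  k=2: m=1, d=9, a=1
  k=3: m=8, d=3, a=5
  k=4: m=7, d=14, a=1
  k=5: m=7, d=3, a=5
  k=6: m=8, d=9, a=1
  k=7: m=1, d=10, a=1
  k=8: m=9, d=1, a=18
d=1 and a=2a₀=18 at k=8, so the next step gives (m, d) = (9, 10) again — its k=1 value — and the period has length 8.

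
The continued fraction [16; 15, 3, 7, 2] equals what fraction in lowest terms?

Using pₖ = aₖpₖ₋₁ + pₖ₋₂ and qₖ = aₖqₖ₋₁ + qₖ₋₂:
  k=0: a=16, p=16, q=1
  k=1: a=15, p=241, q=15
  k=2: a=3, p=739, q=46
  k=3: a=7, p=5414, q=337
  k=4: a=2, p=11567, q=720

11567/720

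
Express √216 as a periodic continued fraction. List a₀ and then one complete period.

a₀ = ⌊√216⌋ = 14.

[14; 1, 2, 3, 2, 1, 28]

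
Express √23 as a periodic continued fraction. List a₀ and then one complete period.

[4; 1, 3, 1, 8]

a₀ = ⌊√23⌋ = 4.
With m₀=0, d₀=1 and mₖ₊₁ = dₖaₖ − mₖ, dₖ₊₁ = (n − mₖ₊₁²)/dₖ, aₖ₊₁ = ⌊(a₀+mₖ₊₁)/dₖ₊₁⌋:
  k=1: m=4, d=7, a=1
  k=2: m=3, d=2, a=3
  k=3: m=3, d=7, a=1
  k=4: m=4, d=1, a=8
d=1 and a=2a₀=8 at k=4, so the next step gives (m, d) = (4, 7) again — its k=1 value — and the period has length 4.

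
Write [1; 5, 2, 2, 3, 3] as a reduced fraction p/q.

Using pₖ = aₖpₖ₋₁ + pₖ₋₂ and qₖ = aₖqₖ₋₁ + qₖ₋₂:
  k=0: a=1, p=1, q=1
  k=1: a=5, p=6, q=5
  k=2: a=2, p=13, q=11
  k=3: a=2, p=32, q=27
  k=4: a=3, p=109, q=92
  k=5: a=3, p=359, q=303

359/303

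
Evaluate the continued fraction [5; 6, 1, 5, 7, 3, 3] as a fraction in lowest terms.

15763/3063

Fold from the inside: start with 3/1.
  3 + 1/3 = 10/3
  7 + 3/10 = 73/10
  5 + 10/73 = 375/73
  1 + 73/375 = 448/375
  6 + 375/448 = 3063/448
  5 + 448/3063 = 15763/3063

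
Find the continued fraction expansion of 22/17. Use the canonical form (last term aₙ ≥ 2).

[1; 3, 2, 2]

22 = 1·17 + 5
17 = 3·5 + 2
5 = 2·2 + 1
2 = 2·1 + 0  (stop)
So 22/17 = [1; 3, 2, 2].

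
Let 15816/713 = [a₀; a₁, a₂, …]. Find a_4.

15816 = 22·713 + 130   →  a_0 = 22
713 = 5·130 + 63   →  a_1 = 5
130 = 2·63 + 4   →  a_2 = 2
63 = 15·4 + 3   →  a_3 = 15
4 = 1·3 + 1   →  a_4 = 1

1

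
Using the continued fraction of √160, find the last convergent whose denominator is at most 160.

√160 = [12; 1, 1, 1, 5, 1, 1, 1, 24, …] (period length 8).
Convergents:
  p_0/q_0 = 12/1
  p_1/q_1 = 13/1
  p_2/q_2 = 25/2
  p_3/q_3 = 38/3
  p_4/q_4 = 215/17
  p_5/q_5 = 253/20
  p_6/q_6 = 468/37
  p_7/q_7 = 721/57
  p_8/q_8 = 17772/1405
q_7 = 57 ≤ 160 < 1405 = q_8, so the answer is 721/57.

721/57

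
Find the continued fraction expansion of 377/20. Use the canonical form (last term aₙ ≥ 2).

[18; 1, 5, 1, 2]

377 = 18×20 + 17
20 = 1×17 + 3
17 = 5×3 + 2
3 = 1×2 + 1
2 = 2×1 + 0  (stop)
So 377/20 = [18; 1, 5, 1, 2].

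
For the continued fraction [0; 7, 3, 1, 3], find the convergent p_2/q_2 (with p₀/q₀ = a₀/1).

Using pₖ = aₖpₖ₋₁ + pₖ₋₂, qₖ = aₖqₖ₋₁ + qₖ₋₂ (with p₋₁=1, p₋₂=0, q₋₁=0, q₋₂=1):
  k=0: a=0, p=0, q=1
  k=1: a=7, p=1, q=7
  k=2: a=3, p=3, q=22

3/22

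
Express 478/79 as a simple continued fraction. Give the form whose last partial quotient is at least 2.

478 = 6·79 + 4
79 = 19·4 + 3
4 = 1·3 + 1
3 = 3·1 + 0  (stop)
So 478/79 = [6; 19, 1, 3].

[6; 19, 1, 3]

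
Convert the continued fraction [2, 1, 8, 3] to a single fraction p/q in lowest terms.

81/28

Using pₖ = aₖpₖ₋₁ + pₖ₋₂ and qₖ = aₖqₖ₋₁ + qₖ₋₂:
  k=0: a=2, p=2, q=1
  k=1: a=1, p=3, q=1
  k=2: a=8, p=26, q=9
  k=3: a=3, p=81, q=28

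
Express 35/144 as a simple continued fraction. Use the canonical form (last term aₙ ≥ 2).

[0; 4, 8, 1, 3]

35 = 0·144 + 35
144 = 4·35 + 4
35 = 8·4 + 3
4 = 1·3 + 1
3 = 3·1 + 0  (stop)
So 35/144 = [0; 4, 8, 1, 3].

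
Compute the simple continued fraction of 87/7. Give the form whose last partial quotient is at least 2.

[12; 2, 3]

87 = 12·7 + 3
7 = 2·3 + 1
3 = 3·1 + 0  (stop)
So 87/7 = [12; 2, 3].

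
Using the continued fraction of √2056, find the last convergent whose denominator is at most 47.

1587/35

√2056 = [45; 2, 1, 10, 1, 2, 90, …] (period length 6).
Convergents:
  p_0/q_0 = 45/1
  p_1/q_1 = 91/2
  p_2/q_2 = 136/3
  p_3/q_3 = 1451/32
  p_4/q_4 = 1587/35
  p_5/q_5 = 4625/102
q_4 = 35 ≤ 47 < 102 = q_5, so the answer is 1587/35.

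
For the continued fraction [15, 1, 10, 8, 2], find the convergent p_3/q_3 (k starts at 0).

1416/89

Using pₖ = aₖpₖ₋₁ + pₖ₋₂, qₖ = aₖqₖ₋₁ + qₖ₋₂ (with p₋₁=1, p₋₂=0, q₋₁=0, q₋₂=1):
  k=0: a=15, p=15, q=1
  k=1: a=1, p=16, q=1
  k=2: a=10, p=175, q=11
  k=3: a=8, p=1416, q=89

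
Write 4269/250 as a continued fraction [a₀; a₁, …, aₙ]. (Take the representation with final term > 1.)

4269 = 17*250 + 19
250 = 13*19 + 3
19 = 6*3 + 1
3 = 3*1 + 0  (stop)
So 4269/250 = [17; 13, 6, 3].

[17; 13, 6, 3]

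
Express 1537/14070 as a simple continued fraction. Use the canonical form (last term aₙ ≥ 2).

[0; 9, 6, 2, 16, 2, 3]

1537 = 0*14070 + 1537
14070 = 9*1537 + 237
1537 = 6*237 + 115
237 = 2*115 + 7
115 = 16*7 + 3
7 = 2*3 + 1
3 = 3*1 + 0  (stop)
So 1537/14070 = [0; 9, 6, 2, 16, 2, 3].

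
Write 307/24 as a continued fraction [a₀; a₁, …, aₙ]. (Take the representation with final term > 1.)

307 = 12·24 + 19
24 = 1·19 + 5
19 = 3·5 + 4
5 = 1·4 + 1
4 = 4·1 + 0  (stop)
So 307/24 = [12; 1, 3, 1, 4].

[12; 1, 3, 1, 4]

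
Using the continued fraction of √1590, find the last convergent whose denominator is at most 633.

25161/631

√1590 = [39; 1, 6, 1, 78, …] (period length 4).
Convergents:
  p_0/q_0 = 39/1
  p_1/q_1 = 40/1
  p_2/q_2 = 279/7
  p_3/q_3 = 319/8
  p_4/q_4 = 25161/631
  p_5/q_5 = 25480/639
q_4 = 631 ≤ 633 < 639 = q_5, so the answer is 25161/631.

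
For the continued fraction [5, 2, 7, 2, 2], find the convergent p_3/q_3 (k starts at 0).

Using pₖ = aₖpₖ₋₁ + pₖ₋₂, qₖ = aₖqₖ₋₁ + qₖ₋₂ (with p₋₁=1, p₋₂=0, q₋₁=0, q₋₂=1):
  k=0: a=5, p=5, q=1
  k=1: a=2, p=11, q=2
  k=2: a=7, p=82, q=15
  k=3: a=2, p=175, q=32

175/32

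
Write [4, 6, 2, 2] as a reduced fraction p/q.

Using pₖ = aₖpₖ₋₁ + pₖ₋₂ and qₖ = aₖqₖ₋₁ + qₖ₋₂:
  k=0: a=4, p=4, q=1
  k=1: a=6, p=25, q=6
  k=2: a=2, p=54, q=13
  k=3: a=2, p=133, q=32

133/32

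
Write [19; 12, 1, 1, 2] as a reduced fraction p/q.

1202/63

Fold from the inside: start with 2/1.
  1 + 1/2 = 3/2
  1 + 2/3 = 5/3
  12 + 3/5 = 63/5
  19 + 5/63 = 1202/63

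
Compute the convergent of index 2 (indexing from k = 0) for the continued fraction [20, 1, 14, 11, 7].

Using pₖ = aₖpₖ₋₁ + pₖ₋₂, qₖ = aₖqₖ₋₁ + qₖ₋₂ (with p₋₁=1, p₋₂=0, q₋₁=0, q₋₂=1):
  k=0: a=20, p=20, q=1
  k=1: a=1, p=21, q=1
  k=2: a=14, p=314, q=15

314/15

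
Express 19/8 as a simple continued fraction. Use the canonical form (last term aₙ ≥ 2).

[2; 2, 1, 2]

19 = 2·8 + 3
8 = 2·3 + 2
3 = 1·2 + 1
2 = 2·1 + 0  (stop)
So 19/8 = [2; 2, 1, 2].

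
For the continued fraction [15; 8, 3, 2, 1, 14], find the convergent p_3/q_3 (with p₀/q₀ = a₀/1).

Using pₖ = aₖpₖ₋₁ + pₖ₋₂, qₖ = aₖqₖ₋₁ + qₖ₋₂ (with p₋₁=1, p₋₂=0, q₋₁=0, q₋₂=1):
  k=0: a=15, p=15, q=1
  k=1: a=8, p=121, q=8
  k=2: a=3, p=378, q=25
  k=3: a=2, p=877, q=58

877/58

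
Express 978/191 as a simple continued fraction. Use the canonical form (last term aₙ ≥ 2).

978 = 5×191 + 23
191 = 8×23 + 7
23 = 3×7 + 2
7 = 3×2 + 1
2 = 2×1 + 0  (stop)
So 978/191 = [5; 8, 3, 3, 2].

[5; 8, 3, 3, 2]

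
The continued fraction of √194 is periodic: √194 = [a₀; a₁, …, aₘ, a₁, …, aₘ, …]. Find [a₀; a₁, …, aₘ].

[13; 1, 12, 1, 26]

a₀ = ⌊√194⌋ = 13.
With m₀=0, d₀=1 and mₖ₊₁ = dₖaₖ − mₖ, dₖ₊₁ = (n − mₖ₊₁²)/dₖ, aₖ₊₁ = ⌊(a₀+mₖ₊₁)/dₖ₊₁⌋:
  k=1: m=13, d=25, a=1
  k=2: m=12, d=2, a=12
  k=3: m=12, d=25, a=1
  k=4: m=13, d=1, a=26
d=1 and a=2a₀=26 at k=4, so the next step gives (m, d) = (13, 25) again — its k=1 value — and the period has length 4.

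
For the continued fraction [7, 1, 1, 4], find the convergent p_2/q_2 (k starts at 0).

Using pₖ = aₖpₖ₋₁ + pₖ₋₂, qₖ = aₖqₖ₋₁ + qₖ₋₂ (with p₋₁=1, p₋₂=0, q₋₁=0, q₋₂=1):
  k=0: a=7, p=7, q=1
  k=1: a=1, p=8, q=1
  k=2: a=1, p=15, q=2

15/2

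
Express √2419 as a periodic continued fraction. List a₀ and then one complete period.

[49; 5, 2, 5, 98]

a₀ = ⌊√2419⌋ = 49.
With m₀=0, d₀=1 and mₖ₊₁ = dₖaₖ − mₖ, dₖ₊₁ = (n − mₖ₊₁²)/dₖ, aₖ₊₁ = ⌊(a₀+mₖ₊₁)/dₖ₊₁⌋:
  k=1: m=49, d=18, a=5
  k=2: m=41, d=41, a=2
  k=3: m=41, d=18, a=5
  k=4: m=49, d=1, a=98
d=1 and a=2a₀=98 at k=4, so the next step gives (m, d) = (49, 18) again — its k=1 value — and the period has length 4.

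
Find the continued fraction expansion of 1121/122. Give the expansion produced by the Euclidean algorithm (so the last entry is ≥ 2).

[9; 5, 3, 3, 2]

1121 = 9·122 + 23
122 = 5·23 + 7
23 = 3·7 + 2
7 = 3·2 + 1
2 = 2·1 + 0  (stop)
So 1121/122 = [9; 5, 3, 3, 2].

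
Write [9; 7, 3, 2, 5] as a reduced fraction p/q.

Using pₖ = aₖpₖ₋₁ + pₖ₋₂ and qₖ = aₖqₖ₋₁ + qₖ₋₂:
  k=0: a=9, p=9, q=1
  k=1: a=7, p=64, q=7
  k=2: a=3, p=201, q=22
  k=3: a=2, p=466, q=51
  k=4: a=5, p=2531, q=277

2531/277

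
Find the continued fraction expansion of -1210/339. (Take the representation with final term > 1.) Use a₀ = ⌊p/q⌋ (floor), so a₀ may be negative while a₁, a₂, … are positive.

-1210 = -4·339 + 146
339 = 2·146 + 47
146 = 3·47 + 5
47 = 9·5 + 2
5 = 2·2 + 1
2 = 2·1 + 0  (stop)
So -1210/339 = [-4; 2, 3, 9, 2, 2].

[-4; 2, 3, 9, 2, 2]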